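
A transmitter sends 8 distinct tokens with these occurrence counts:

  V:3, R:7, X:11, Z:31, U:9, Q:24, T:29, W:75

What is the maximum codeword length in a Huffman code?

Merge the two lowest-weight nodes at each step:
combine V(3), R(7) → 10
combine U(9), 10 → 19
combine X(11), 19 → 30
combine Q(24), T(29) → 53
combine 30, Z(31) → 61
combine 53, 61 → 114
combine W(75), 114 → 189
The first pair merged (V, R) ends up deepest, at depth 6.

6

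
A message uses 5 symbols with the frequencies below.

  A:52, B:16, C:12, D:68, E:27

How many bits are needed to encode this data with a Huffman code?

Merge the two smallest weights repeatedly:
C(12) + B(16) → 28
E(27) + 28 → 55
A(52) + 55 → 107
D(68) + 107 → 175
The encoded length is the sum of every internal node's weight: 28 + 55 + 107 + 175 = 365 bits.

365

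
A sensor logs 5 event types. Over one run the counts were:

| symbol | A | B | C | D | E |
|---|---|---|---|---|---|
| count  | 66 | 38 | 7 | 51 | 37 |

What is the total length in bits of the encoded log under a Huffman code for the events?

Build the Huffman tree bottom-up:
merge C(7) and E(37): 44
merge B(38) and 44: 82
merge D(51) and A(66): 117
merge 82 and 117: 199
Total encoded bits = sum of merged weights = 44 + 82 + 117 + 199 = 442.

442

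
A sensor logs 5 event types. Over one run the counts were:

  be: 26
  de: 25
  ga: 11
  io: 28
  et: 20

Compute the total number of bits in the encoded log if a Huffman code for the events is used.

251

Greedily combine the two least-frequent nodes:
ga(11) + et(20) → 31
de(25) + be(26) → 51
io(28) + 31 → 59
51 + 59 → 110
Total encoded bits = sum of merged weights = 31 + 51 + 59 + 110 = 251.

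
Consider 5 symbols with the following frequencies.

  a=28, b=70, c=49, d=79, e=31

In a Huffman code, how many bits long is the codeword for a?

Build the tree from the bottom:
merge a(28) and e(31): 59
merge c(49) and 59: 108
merge b(70) and d(79): 149
merge 108 and 149: 257
The subtree containing a is merged 3 times, so code length = 3.

3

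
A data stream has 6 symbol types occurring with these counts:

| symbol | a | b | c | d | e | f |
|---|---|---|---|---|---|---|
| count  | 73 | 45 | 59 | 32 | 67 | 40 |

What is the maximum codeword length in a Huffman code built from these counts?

Merge the two lowest-weight nodes at each step:
d(32) + f(40) → 72
b(45) + c(59) → 104
e(67) + 72 → 139
a(73) + 104 → 177
139 + 177 → 316
The rarest symbols sit at the bottom; the longest codeword is 3 bits.

3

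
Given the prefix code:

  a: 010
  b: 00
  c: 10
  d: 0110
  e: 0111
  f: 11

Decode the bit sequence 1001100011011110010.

cdbfeca

Read left to right; each codeword is recognised as soon as it completes (prefix code):
  10→c | 0110→d | 00→b | 11→f | 0111→e | 10→c | 010→a
Decoded message: cdbfeca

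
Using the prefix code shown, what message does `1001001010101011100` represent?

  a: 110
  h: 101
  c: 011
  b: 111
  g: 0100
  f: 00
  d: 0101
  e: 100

Read left to right; each codeword is recognised as soon as it completes (prefix code):
  100→e | 100→e | 101→h | 0101→d | 011→c | 100→e
Decoded message: eehdce

eehdce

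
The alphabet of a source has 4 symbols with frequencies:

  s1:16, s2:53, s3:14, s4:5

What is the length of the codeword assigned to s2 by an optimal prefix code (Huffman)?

1

Repeatedly merge the two smallest:
s4(5) + s3(14) → 19
s1(16) + 19 → 35
35 + s2(53) → 88
s2 is merged only at the final step, so code length = 1.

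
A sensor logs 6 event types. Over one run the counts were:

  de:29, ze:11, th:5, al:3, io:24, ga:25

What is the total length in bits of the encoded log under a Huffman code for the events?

Greedily combine the two least-frequent nodes:
al(3) + th(5) → 8
8 + ze(11) → 19
19 + io(24) → 43
ga(25) + de(29) → 54
43 + 54 → 97
Total encoded bits = sum of merged weights = 8 + 19 + 43 + 54 + 97 = 221.

221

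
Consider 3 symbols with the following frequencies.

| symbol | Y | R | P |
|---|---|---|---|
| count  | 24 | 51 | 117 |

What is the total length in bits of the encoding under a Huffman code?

Greedily combine the two least-frequent nodes:
combine Y(24), R(51) → 75
combine 75, P(117) → 192
Total encoded bits = sum of merged weights = 75 + 192 = 267.

267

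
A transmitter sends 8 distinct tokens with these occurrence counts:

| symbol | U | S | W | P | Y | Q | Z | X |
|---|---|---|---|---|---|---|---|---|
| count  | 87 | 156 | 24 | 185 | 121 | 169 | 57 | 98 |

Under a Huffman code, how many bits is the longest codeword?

5

Merge the two lowest-weight nodes at each step:
combine W(24), Z(57) → 81
combine 81, U(87) → 168
combine X(98), Y(121) → 219
combine S(156), 168 → 324
combine Q(169), P(185) → 354
combine 219, 324 → 543
combine 354, 543 → 897
Maximum depth reached is 5.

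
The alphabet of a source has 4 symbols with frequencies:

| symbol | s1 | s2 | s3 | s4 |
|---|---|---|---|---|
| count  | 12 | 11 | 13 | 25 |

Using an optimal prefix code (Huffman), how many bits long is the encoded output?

Build the Huffman tree bottom-up:
s2(11) + s1(12) → 23
s3(13) + 23 → 36
s4(25) + 36 → 61
The encoded length is the sum of every internal node's weight: 23 + 36 + 61 = 120 bits.

120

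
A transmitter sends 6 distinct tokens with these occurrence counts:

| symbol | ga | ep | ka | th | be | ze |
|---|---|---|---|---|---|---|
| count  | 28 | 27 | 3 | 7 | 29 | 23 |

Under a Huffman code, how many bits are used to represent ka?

Huffman merges, smallest pair first:
merge ka(3) and th(7): 10
merge 10 and ze(23): 33
merge ep(27) and ga(28): 55
merge be(29) and 33: 62
merge 55 and 62: 117
ka's leaf is at depth 4, giving a 4-bit codeword.

4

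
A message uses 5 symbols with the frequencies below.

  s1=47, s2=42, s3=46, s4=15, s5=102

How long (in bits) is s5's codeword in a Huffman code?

Build the tree from the bottom:
merge s4(15) and s2(42): 57
merge s3(46) and s1(47): 93
merge 57 and 93: 150
merge s5(102) and 150: 252
s5 is a child of the root — depth 1, so its codeword is a single bit.

1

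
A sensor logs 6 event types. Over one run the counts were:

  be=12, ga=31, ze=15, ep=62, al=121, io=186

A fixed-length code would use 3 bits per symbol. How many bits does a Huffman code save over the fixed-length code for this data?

408

Fixed-length: 3 bits × 427 symbols = 1281 bits.
Huffman merges:
be(12) + ze(15) → 27
27 + ga(31) → 58
58 + ep(62) → 120
120 + al(121) → 241
io(186) + 241 → 427
Huffman total = 27 + 58 + 120 + 241 + 427 = 873 bits.
Saving = 1281 − 873 = 408 bits.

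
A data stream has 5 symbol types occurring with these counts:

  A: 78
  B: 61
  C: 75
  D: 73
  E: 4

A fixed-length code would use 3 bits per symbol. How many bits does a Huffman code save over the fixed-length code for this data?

Fixed-length: 3 bits × 291 symbols = 873 bits.
Huffman merges:
combine E(4), B(61) → 65
combine 65, D(73) → 138
combine C(75), A(78) → 153
combine 138, 153 → 291
Huffman total = 65 + 138 + 153 + 291 = 647 bits.
Saving = 873 − 647 = 226 bits.

226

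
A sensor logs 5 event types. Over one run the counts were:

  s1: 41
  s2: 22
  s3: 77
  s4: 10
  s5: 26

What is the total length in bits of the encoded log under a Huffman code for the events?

365

Build the Huffman tree bottom-up:
s4(10) + s2(22) → 32
s5(26) + 32 → 58
s1(41) + 58 → 99
s3(77) + 99 → 176
The encoded length is the sum of every internal node's weight: 32 + 58 + 99 + 176 = 365 bits.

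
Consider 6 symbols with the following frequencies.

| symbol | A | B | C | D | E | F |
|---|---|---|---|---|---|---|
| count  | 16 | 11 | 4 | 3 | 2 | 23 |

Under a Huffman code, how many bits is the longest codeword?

5

Merge the two lowest-weight nodes at each step:
combine E(2), D(3) → 5
combine C(4), 5 → 9
combine 9, B(11) → 20
combine A(16), 20 → 36
combine F(23), 36 → 59
Maximum depth reached is 5.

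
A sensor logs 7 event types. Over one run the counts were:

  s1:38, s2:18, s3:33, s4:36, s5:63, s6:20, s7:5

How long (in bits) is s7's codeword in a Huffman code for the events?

Repeatedly merge the two smallest:
merge s7(5) and s2(18): 23
merge s6(20) and 23: 43
merge s3(33) and s4(36): 69
merge s1(38) and 43: 81
merge s5(63) and 69: 132
merge 81 and 132: 213
s7's leaf is at depth 4, giving a 4-bit codeword.

4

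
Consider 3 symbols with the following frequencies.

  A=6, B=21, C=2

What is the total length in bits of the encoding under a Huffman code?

Merge the two smallest weights repeatedly:
merge C(2) and A(6): 8
merge 8 and B(21): 29
Each symbol's bit-cost is frequency × depth; summing gives 37 bits (equivalently 8 + 29).

37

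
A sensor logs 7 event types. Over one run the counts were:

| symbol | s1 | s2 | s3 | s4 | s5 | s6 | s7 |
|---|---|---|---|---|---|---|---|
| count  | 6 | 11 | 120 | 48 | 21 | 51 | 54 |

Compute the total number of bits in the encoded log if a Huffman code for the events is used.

748

Merge the two smallest weights repeatedly:
merge s1(6) and s2(11): 17
merge 17 and s5(21): 38
merge 38 and s4(48): 86
merge s6(51) and s7(54): 105
merge 86 and 105: 191
merge s3(120) and 191: 311
Total encoded bits = sum of merged weights = 17 + 38 + 86 + 105 + 191 + 311 = 748.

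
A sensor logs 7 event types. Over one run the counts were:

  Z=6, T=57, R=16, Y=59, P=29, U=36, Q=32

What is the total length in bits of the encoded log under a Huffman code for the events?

611

Merge the two smallest weights repeatedly:
merge Z(6) and R(16): 22
merge 22 and P(29): 51
merge Q(32) and U(36): 68
merge 51 and T(57): 108
merge Y(59) and 68: 127
merge 108 and 127: 235
Total encoded bits = sum of merged weights = 22 + 51 + 68 + 108 + 127 + 235 = 611.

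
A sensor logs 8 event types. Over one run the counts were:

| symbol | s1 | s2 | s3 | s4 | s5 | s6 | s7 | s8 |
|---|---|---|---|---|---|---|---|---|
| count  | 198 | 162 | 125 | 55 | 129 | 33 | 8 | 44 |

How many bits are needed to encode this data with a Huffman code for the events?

2028

Build the Huffman tree bottom-up:
s7(8) + s6(33) → 41
41 + s8(44) → 85
s4(55) + 85 → 140
s3(125) + s5(129) → 254
140 + s2(162) → 302
s1(198) + 254 → 452
302 + 452 → 754
The encoded length is the sum of every internal node's weight: 41 + 85 + 140 + 254 + 302 + 452 + 754 = 2028 bits.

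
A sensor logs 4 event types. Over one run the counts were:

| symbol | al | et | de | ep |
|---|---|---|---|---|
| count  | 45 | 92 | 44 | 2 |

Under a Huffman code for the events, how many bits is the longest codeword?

3

Merge the two lowest-weight nodes at each step:
merge ep(2) and de(44): 46
merge al(45) and 46: 91
merge 91 and et(92): 183
The rarest symbols sit at the bottom; the longest codeword is 3 bits.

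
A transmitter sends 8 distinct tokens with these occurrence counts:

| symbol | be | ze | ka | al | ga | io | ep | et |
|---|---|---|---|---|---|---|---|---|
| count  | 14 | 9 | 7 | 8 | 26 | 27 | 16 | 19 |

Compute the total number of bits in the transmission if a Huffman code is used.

Build the Huffman tree bottom-up:
ka(7) + al(8) → 15
ze(9) + be(14) → 23
15 + ep(16) → 31
et(19) + 23 → 42
ga(26) + io(27) → 53
31 + 42 → 73
53 + 73 → 126
Each symbol's bit-cost is frequency × depth; summing gives 363 bits (equivalently 15 + 23 + 31 + 42 + 53 + 73 + 126).

363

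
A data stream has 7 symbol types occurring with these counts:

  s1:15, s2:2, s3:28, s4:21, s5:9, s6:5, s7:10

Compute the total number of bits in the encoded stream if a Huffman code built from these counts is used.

228

Greedily combine the two least-frequent nodes:
s2(2) + s6(5) → 7
7 + s5(9) → 16
s7(10) + s1(15) → 25
16 + s4(21) → 37
25 + s3(28) → 53
37 + 53 → 90
The encoded length is the sum of every internal node's weight: 7 + 16 + 25 + 37 + 53 + 90 = 228 bits.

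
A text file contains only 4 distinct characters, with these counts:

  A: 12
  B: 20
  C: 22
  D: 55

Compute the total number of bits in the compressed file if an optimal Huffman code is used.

Greedily combine the two least-frequent nodes:
merge A(12) and B(20): 32
merge C(22) and 32: 54
merge 54 and D(55): 109
Each symbol's bit-cost is frequency × depth; summing gives 195 bits (equivalently 32 + 54 + 109).

195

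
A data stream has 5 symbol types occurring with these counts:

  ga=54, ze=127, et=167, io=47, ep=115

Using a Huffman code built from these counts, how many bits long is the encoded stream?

Build the Huffman tree bottom-up:
combine io(47), ga(54) → 101
combine 101, ep(115) → 216
combine ze(127), et(167) → 294
combine 216, 294 → 510
Total encoded bits = sum of merged weights = 101 + 216 + 294 + 510 = 1121.

1121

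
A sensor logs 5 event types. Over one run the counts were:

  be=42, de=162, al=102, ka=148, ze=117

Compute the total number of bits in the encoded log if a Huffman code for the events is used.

Greedily combine the two least-frequent nodes:
be(42) + al(102) → 144
ze(117) + 144 → 261
ka(148) + de(162) → 310
261 + 310 → 571
Each symbol's bit-cost is frequency × depth; summing gives 1286 bits (equivalently 144 + 261 + 310 + 571).

1286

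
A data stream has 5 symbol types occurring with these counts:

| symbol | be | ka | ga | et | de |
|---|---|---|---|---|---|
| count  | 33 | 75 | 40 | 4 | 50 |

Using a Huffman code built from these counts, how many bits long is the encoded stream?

441

Build the Huffman tree bottom-up:
merge et(4) and be(33): 37
merge 37 and ga(40): 77
merge de(50) and ka(75): 125
merge 77 and 125: 202
Total encoded bits = sum of merged weights = 37 + 77 + 125 + 202 = 441.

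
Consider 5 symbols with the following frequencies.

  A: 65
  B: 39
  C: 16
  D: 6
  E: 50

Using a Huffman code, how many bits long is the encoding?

Build the Huffman tree bottom-up:
combine D(6), C(16) → 22
combine 22, B(39) → 61
combine E(50), 61 → 111
combine A(65), 111 → 176
Total encoded bits = sum of merged weights = 22 + 61 + 111 + 176 = 370.

370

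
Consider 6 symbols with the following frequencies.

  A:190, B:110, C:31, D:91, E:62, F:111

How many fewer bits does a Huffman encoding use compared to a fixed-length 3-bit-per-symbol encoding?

318

Fixed-length: 3 bits × 595 symbols = 1785 bits.
Huffman merges:
combine C(31), E(62) → 93
combine D(91), 93 → 184
combine B(110), F(111) → 221
combine 184, A(190) → 374
combine 221, 374 → 595
Huffman total = 93 + 184 + 221 + 374 + 595 = 1467 bits.
Saving = 1785 − 1467 = 318 bits.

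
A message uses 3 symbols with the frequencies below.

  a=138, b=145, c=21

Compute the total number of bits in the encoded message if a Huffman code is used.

Greedily combine the two least-frequent nodes:
combine c(21), a(138) → 159
combine b(145), 159 → 304
The encoded length is the sum of every internal node's weight: 159 + 304 = 463 bits.

463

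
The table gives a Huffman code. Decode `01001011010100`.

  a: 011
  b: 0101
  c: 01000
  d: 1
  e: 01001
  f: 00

Read left to right; each codeword is recognised as soon as it completes (prefix code):
  01001→e | 011→a | 0101→b | 00→f
Decoded message: eabf

eabf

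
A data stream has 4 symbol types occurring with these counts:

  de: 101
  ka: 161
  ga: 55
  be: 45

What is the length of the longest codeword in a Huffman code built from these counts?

Merge the two lowest-weight nodes at each step:
be(45) + ga(55) → 100
100 + de(101) → 201
ka(161) + 201 → 362
The rarest symbols sit at the bottom; the longest codeword is 3 bits.

3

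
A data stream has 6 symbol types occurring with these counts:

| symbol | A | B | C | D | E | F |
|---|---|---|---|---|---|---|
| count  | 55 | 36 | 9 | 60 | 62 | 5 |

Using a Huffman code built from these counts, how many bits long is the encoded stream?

518

Greedily combine the two least-frequent nodes:
merge F(5) and C(9): 14
merge 14 and B(36): 50
merge 50 and A(55): 105
merge D(60) and E(62): 122
merge 105 and 122: 227
Total encoded bits = sum of merged weights = 14 + 50 + 105 + 122 + 227 = 518.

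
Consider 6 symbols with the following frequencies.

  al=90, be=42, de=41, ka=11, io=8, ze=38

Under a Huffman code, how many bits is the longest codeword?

4

Merge the two lowest-weight nodes at each step:
merge io(8) and ka(11): 19
merge 19 and ze(38): 57
merge de(41) and be(42): 83
merge 57 and 83: 140
merge al(90) and 140: 230
The rarest symbols sit at the bottom; the longest codeword is 4 bits.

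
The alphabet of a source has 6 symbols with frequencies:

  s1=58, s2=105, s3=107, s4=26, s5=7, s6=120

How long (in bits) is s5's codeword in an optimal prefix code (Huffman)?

Build the tree from the bottom:
s5(7) + s4(26) → 33
33 + s1(58) → 91
91 + s2(105) → 196
s3(107) + s6(120) → 227
196 + 227 → 423
The subtree containing s5 is merged 4 times, so code length = 4.

4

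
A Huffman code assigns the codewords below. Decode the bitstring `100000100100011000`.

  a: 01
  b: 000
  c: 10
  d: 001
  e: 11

Read left to right; each codeword is recognised as soon as it completes (prefix code):
  10→c | 000→b | 01→a | 001→d | 000→b | 11→e | 000→b
Decoded message: cbadbeb

cbadbeb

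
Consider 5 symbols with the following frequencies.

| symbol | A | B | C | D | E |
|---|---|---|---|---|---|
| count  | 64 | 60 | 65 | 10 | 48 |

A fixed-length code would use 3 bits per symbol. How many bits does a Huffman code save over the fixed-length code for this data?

189

Fixed-length: 3 bits × 247 symbols = 741 bits.
Huffman merges:
D(10) + E(48) → 58
58 + B(60) → 118
A(64) + C(65) → 129
118 + 129 → 247
Huffman total = 58 + 118 + 129 + 247 = 552 bits.
Saving = 741 − 552 = 189 bits.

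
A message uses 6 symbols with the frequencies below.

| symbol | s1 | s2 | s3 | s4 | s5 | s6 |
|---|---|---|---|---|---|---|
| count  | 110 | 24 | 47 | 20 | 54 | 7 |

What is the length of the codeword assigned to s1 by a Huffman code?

1

Build the tree from the bottom:
merge s6(7) and s4(20): 27
merge s2(24) and 27: 51
merge s3(47) and 51: 98
merge s5(54) and 98: 152
merge s1(110) and 152: 262
s1 is a child of the root — depth 1, so its codeword is a single bit.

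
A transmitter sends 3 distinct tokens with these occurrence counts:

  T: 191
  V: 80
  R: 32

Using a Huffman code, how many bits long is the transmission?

415

Build the Huffman tree bottom-up:
merge R(32) and V(80): 112
merge 112 and T(191): 303
Total encoded bits = sum of merged weights = 112 + 303 = 415.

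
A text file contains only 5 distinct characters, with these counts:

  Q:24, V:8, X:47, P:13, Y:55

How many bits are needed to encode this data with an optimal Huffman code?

Greedily combine the two least-frequent nodes:
combine V(8), P(13) → 21
combine 21, Q(24) → 45
combine 45, X(47) → 92
combine Y(55), 92 → 147
Each symbol's bit-cost is frequency × depth; summing gives 305 bits (equivalently 21 + 45 + 92 + 147).

305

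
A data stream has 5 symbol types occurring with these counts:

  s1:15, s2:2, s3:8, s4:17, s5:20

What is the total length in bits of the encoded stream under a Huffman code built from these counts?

Greedily combine the two least-frequent nodes:
s2(2) + s3(8) → 10
10 + s1(15) → 25
s4(17) + s5(20) → 37
25 + 37 → 62
Each symbol's bit-cost is frequency × depth; summing gives 134 bits (equivalently 10 + 25 + 37 + 62).

134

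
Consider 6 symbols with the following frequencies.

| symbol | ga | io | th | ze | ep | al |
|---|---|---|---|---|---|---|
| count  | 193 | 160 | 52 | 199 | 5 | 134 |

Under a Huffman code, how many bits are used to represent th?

Build the tree from the bottom:
ep(5) + th(52) → 57
57 + al(134) → 191
io(160) + 191 → 351
ga(193) + ze(199) → 392
351 + 392 → 743
th's leaf is at depth 4, giving a 4-bit codeword.

4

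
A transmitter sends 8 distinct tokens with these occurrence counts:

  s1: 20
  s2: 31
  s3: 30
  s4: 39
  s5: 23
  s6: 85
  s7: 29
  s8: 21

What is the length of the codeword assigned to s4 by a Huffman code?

3

Build the tree from the bottom:
s1(20) + s8(21) → 41
s5(23) + s7(29) → 52
s3(30) + s2(31) → 61
s4(39) + 41 → 80
52 + 61 → 113
80 + s6(85) → 165
113 + 165 → 278
s4 sits 3 levels below the root, so its codeword is 3 bits.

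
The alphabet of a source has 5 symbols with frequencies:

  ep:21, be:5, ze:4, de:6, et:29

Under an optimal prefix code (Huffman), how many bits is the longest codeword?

Merge the two lowest-weight nodes at each step:
ze(4) + be(5) → 9
de(6) + 9 → 15
15 + ep(21) → 36
et(29) + 36 → 65
The rarest symbols sit at the bottom; the longest codeword is 4 bits.

4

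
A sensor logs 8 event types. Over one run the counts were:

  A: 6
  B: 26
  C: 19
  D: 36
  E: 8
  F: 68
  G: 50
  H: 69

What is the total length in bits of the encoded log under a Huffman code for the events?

Merge the two smallest weights repeatedly:
merge A(6) and E(8): 14
merge 14 and C(19): 33
merge B(26) and 33: 59
merge D(36) and G(50): 86
merge 59 and F(68): 127
merge H(69) and 86: 155
merge 127 and 155: 282
Each symbol's bit-cost is frequency × depth; summing gives 756 bits (equivalently 14 + 33 + 59 + 86 + 127 + 155 + 282).

756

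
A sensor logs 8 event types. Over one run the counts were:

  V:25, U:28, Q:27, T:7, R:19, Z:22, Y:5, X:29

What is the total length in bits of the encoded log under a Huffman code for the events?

469

Build the Huffman tree bottom-up:
combine Y(5), T(7) → 12
combine 12, R(19) → 31
combine Z(22), V(25) → 47
combine Q(27), U(28) → 55
combine X(29), 31 → 60
combine 47, 55 → 102
combine 60, 102 → 162
Each symbol's bit-cost is frequency × depth; summing gives 469 bits (equivalently 12 + 31 + 47 + 55 + 60 + 102 + 162).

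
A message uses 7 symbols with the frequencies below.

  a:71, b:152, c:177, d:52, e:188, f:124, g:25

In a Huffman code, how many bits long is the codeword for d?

Build the tree from the bottom:
g(25) + d(52) → 77
a(71) + 77 → 148
f(124) + 148 → 272
b(152) + c(177) → 329
e(188) + 272 → 460
329 + 460 → 789
The subtree containing d is merged 5 times, so code length = 5.

5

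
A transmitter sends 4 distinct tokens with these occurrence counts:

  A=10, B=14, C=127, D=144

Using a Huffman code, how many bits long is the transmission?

470

Build the Huffman tree bottom-up:
A(10) + B(14) → 24
24 + C(127) → 151
D(144) + 151 → 295
The encoded length is the sum of every internal node's weight: 24 + 151 + 295 = 470 bits.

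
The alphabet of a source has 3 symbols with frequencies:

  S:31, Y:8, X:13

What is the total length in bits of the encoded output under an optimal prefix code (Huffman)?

73

Merge the two smallest weights repeatedly:
combine Y(8), X(13) → 21
combine 21, S(31) → 52
The encoded length is the sum of every internal node's weight: 21 + 52 = 73 bits.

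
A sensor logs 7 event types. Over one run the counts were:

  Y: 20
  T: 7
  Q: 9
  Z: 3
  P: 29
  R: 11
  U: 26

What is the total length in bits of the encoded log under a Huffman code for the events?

269

Merge the two smallest weights repeatedly:
merge Z(3) and T(7): 10
merge Q(9) and 10: 19
merge R(11) and 19: 30
merge Y(20) and U(26): 46
merge P(29) and 30: 59
merge 46 and 59: 105
Each symbol's bit-cost is frequency × depth; summing gives 269 bits (equivalently 10 + 19 + 30 + 46 + 59 + 105).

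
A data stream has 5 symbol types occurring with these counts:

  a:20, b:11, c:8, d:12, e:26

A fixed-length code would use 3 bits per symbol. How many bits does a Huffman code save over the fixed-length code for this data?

58

Fixed-length: 3 bits × 77 symbols = 231 bits.
Huffman merges:
c(8) + b(11) → 19
d(12) + 19 → 31
a(20) + e(26) → 46
31 + 46 → 77
Huffman total = 19 + 31 + 46 + 77 = 173 bits.
Saving = 231 − 173 = 58 bits.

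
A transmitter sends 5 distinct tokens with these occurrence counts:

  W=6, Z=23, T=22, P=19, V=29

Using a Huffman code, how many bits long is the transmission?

Build the Huffman tree bottom-up:
W(6) + P(19) → 25
T(22) + Z(23) → 45
25 + V(29) → 54
45 + 54 → 99
Each symbol's bit-cost is frequency × depth; summing gives 223 bits (equivalently 25 + 45 + 54 + 99).

223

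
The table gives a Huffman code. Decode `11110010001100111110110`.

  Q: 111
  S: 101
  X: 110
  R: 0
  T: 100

QTTRXRQXX

Read left to right; each codeword is recognised as soon as it completes (prefix code):
  111→Q | 100→T | 100→T | 0→R | 110→X | 0→R | 111→Q | 110→X | 110→X
Decoded message: QTTRXRQXX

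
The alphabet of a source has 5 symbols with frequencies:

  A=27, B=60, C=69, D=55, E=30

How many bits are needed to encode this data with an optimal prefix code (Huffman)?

539

Build the Huffman tree bottom-up:
combine A(27), E(30) → 57
combine D(55), 57 → 112
combine B(60), C(69) → 129
combine 112, 129 → 241
The encoded length is the sum of every internal node's weight: 57 + 112 + 129 + 241 = 539 bits.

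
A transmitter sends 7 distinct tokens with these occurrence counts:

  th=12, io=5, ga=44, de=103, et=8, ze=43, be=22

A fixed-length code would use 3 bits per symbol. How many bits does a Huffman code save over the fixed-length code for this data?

Fixed-length: 3 bits × 237 symbols = 711 bits.
Huffman merges:
io(5) + et(8) → 13
th(12) + 13 → 25
be(22) + 25 → 47
ze(43) + ga(44) → 87
47 + 87 → 134
de(103) + 134 → 237
Huffman total = 13 + 25 + 47 + 87 + 134 + 237 = 543 bits.
Saving = 711 − 543 = 168 bits.

168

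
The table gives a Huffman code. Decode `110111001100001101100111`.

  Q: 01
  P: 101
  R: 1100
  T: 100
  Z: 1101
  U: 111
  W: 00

Read left to right; each codeword is recognised as soon as it completes (prefix code):
  1101→Z | 1100→R | 1100→R | 00→W | 1101→Z | 100→T | 111→U
Decoded message: ZRRWZTU

ZRRWZTU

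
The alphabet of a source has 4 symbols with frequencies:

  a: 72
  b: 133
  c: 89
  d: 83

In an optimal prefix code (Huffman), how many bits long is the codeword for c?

2

Repeatedly merge the two smallest:
a(72) + d(83) → 155
c(89) + b(133) → 222
155 + 222 → 377
c's leaf is at depth 2, giving a 2-bit codeword.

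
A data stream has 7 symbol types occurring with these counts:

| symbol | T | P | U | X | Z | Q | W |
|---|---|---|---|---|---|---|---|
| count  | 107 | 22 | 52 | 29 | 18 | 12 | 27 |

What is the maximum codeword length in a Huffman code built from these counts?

Merge the two lowest-weight nodes at each step:
merge Q(12) and Z(18): 30
merge P(22) and W(27): 49
merge X(29) and 30: 59
merge 49 and U(52): 101
merge 59 and 101: 160
merge T(107) and 160: 267
The rarest symbols sit at the bottom; the longest codeword is 4 bits.

4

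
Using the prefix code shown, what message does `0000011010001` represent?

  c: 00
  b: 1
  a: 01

ccabaca

Read left to right; each codeword is recognised as soon as it completes (prefix code):
  00→c | 00→c | 01→a | 1→b | 01→a | 00→c | 01→a
Decoded message: ccabaca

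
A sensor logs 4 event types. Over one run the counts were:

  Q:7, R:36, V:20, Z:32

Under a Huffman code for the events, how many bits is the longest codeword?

3

Merge the two lowest-weight nodes at each step:
merge Q(7) and V(20): 27
merge 27 and Z(32): 59
merge R(36) and 59: 95
The rarest symbols sit at the bottom; the longest codeword is 3 bits.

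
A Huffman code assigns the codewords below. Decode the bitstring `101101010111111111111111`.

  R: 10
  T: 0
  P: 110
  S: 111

Read left to right; each codeword is recognised as soon as it completes (prefix code):
  10→R | 110→P | 10→R | 10→R | 111→S | 111→S | 111→S | 111→S | 111→S
Decoded message: RPRRSSSSS

RPRRSSSSS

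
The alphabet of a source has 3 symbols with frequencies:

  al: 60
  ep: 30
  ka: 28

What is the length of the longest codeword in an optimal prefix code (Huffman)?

2

Merge the two lowest-weight nodes at each step:
ka(28) + ep(30) → 58
58 + al(60) → 118
Maximum depth reached is 2.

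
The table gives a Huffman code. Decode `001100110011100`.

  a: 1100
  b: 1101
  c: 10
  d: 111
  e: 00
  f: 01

Read left to right; each codeword is recognised as soon as it completes (prefix code):
  00→e | 1100→a | 1100→a | 111→d | 00→e
Decoded message: eaade

eaade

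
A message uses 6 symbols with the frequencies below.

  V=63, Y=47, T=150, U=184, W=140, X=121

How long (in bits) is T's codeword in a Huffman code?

Repeatedly merge the two smallest:
combine Y(47), V(63) → 110
combine 110, X(121) → 231
combine W(140), T(150) → 290
combine U(184), 231 → 415
combine 290, 415 → 705
T sits 2 levels below the root, so its codeword is 2 bits.

2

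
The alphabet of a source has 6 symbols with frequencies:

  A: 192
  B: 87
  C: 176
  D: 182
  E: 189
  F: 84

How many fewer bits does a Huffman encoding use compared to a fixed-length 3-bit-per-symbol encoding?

392

Fixed-length: 3 bits × 910 symbols = 2730 bits.
Huffman merges:
F(84) + B(87) → 171
171 + C(176) → 347
D(182) + E(189) → 371
A(192) + 347 → 539
371 + 539 → 910
Huffman total = 171 + 347 + 371 + 539 + 910 = 2338 bits.
Saving = 2730 − 2338 = 392 bits.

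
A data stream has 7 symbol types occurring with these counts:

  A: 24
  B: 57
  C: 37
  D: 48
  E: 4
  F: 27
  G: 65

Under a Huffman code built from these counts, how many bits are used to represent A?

Huffman merges, smallest pair first:
E(4) + A(24) → 28
F(27) + 28 → 55
C(37) + D(48) → 85
55 + B(57) → 112
G(65) + 85 → 150
112 + 150 → 262
The subtree containing A is merged 4 times, so code length = 4.

4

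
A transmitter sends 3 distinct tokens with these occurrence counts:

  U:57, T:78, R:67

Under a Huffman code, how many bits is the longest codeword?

Merge the two lowest-weight nodes at each step:
merge U(57) and R(67): 124
merge T(78) and 124: 202
The first pair merged (U, R) ends up deepest, at depth 2.

2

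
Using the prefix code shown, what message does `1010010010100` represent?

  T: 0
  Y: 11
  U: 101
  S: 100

Read left to right; each codeword is recognised as soon as it completes (prefix code):
  101→U | 0→T | 0→T | 100→S | 101→U | 0→T | 0→T
Decoded message: UTTSUTT

UTTSUTT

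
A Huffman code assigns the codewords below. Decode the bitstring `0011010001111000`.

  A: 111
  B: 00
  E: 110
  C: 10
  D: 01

BECBACB

Read left to right; each codeword is recognised as soon as it completes (prefix code):
  00→B | 110→E | 10→C | 00→B | 111→A | 10→C | 00→B
Decoded message: BECBACB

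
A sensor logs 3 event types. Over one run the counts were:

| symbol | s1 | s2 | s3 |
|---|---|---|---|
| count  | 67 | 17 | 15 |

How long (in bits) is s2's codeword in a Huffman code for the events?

Build the tree from the bottom:
s3(15) + s2(17) → 32
32 + s1(67) → 99
s2's leaf is at depth 2, giving a 2-bit codeword.

2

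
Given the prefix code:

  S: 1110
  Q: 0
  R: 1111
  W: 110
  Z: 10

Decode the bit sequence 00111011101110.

Read left to right; each codeword is recognised as soon as it completes (prefix code):
  0→Q | 0→Q | 1110→S | 1110→S | 1110→S
Decoded message: QQSSS

QQSSS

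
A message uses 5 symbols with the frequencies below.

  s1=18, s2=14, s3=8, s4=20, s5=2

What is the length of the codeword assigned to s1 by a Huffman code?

Huffman merges, smallest pair first:
merge s5(2) and s3(8): 10
merge 10 and s2(14): 24
merge s1(18) and s4(20): 38
merge 24 and 38: 62
s1 sits 2 levels below the root, so its codeword is 2 bits.

2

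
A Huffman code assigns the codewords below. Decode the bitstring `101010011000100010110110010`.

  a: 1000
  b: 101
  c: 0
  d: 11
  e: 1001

bceaabbec

Read left to right; each codeword is recognised as soon as it completes (prefix code):
  101→b | 0→c | 1001→e | 1000→a | 1000→a | 101→b | 101→b | 1001→e | 0→c
Decoded message: bceaabbec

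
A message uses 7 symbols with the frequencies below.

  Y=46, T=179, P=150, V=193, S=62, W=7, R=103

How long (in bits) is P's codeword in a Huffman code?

2

Build the tree from the bottom:
merge W(7) and Y(46): 53
merge 53 and S(62): 115
merge R(103) and 115: 218
merge P(150) and T(179): 329
merge V(193) and 218: 411
merge 329 and 411: 740
P's leaf is at depth 2, giving a 2-bit codeword.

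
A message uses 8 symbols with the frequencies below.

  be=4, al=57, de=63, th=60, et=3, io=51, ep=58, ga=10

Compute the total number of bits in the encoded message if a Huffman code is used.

Merge the two smallest weights repeatedly:
combine et(3), be(4) → 7
combine 7, ga(10) → 17
combine 17, io(51) → 68
combine al(57), ep(58) → 115
combine th(60), de(63) → 123
combine 68, 115 → 183
combine 123, 183 → 306
Total encoded bits = sum of merged weights = 7 + 17 + 68 + 115 + 123 + 183 + 306 = 819.

819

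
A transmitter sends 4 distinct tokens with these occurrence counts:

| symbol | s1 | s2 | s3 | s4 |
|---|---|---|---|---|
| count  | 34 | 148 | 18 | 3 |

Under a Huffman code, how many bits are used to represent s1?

2

Repeatedly merge the two smallest:
merge s4(3) and s3(18): 21
merge 21 and s1(34): 55
merge 55 and s2(148): 203
The subtree containing s1 is merged 2 times, so code length = 2.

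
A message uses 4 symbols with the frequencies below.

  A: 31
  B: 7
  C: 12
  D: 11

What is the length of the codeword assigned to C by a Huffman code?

Build the tree from the bottom:
B(7) + D(11) → 18
C(12) + 18 → 30
30 + A(31) → 61
The subtree containing C is merged 2 times, so code length = 2.

2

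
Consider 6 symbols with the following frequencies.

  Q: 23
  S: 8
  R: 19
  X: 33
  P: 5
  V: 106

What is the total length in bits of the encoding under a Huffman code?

Greedily combine the two least-frequent nodes:
merge P(5) and S(8): 13
merge 13 and R(19): 32
merge Q(23) and 32: 55
merge X(33) and 55: 88
merge 88 and V(106): 194
Each symbol's bit-cost is frequency × depth; summing gives 382 bits (equivalently 13 + 32 + 55 + 88 + 194).

382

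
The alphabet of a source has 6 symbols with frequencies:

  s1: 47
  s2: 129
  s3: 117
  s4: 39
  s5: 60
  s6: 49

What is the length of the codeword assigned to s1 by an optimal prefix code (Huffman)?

Repeatedly merge the two smallest:
merge s4(39) and s1(47): 86
merge s6(49) and s5(60): 109
merge 86 and 109: 195
merge s3(117) and s2(129): 246
merge 195 and 246: 441
s1 sits 3 levels below the root, so its codeword is 3 bits.

3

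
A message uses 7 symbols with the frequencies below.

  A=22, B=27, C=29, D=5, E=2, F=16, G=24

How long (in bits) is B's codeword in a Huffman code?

2

Huffman merges, smallest pair first:
merge E(2) and D(5): 7
merge 7 and F(16): 23
merge A(22) and 23: 45
merge G(24) and B(27): 51
merge C(29) and 45: 74
merge 51 and 74: 125
The subtree containing B is merged 2 times, so code length = 2.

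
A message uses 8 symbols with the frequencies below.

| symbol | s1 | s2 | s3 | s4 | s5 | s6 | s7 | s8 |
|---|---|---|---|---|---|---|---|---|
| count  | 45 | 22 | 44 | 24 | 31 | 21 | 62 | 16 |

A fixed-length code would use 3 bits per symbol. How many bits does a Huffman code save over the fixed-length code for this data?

25

Fixed-length: 3 bits × 265 symbols = 795 bits.
Huffman merges:
merge s8(16) and s6(21): 37
merge s2(22) and s4(24): 46
merge s5(31) and 37: 68
merge s3(44) and s1(45): 89
merge 46 and s7(62): 108
merge 68 and 89: 157
merge 108 and 157: 265
Huffman total = 37 + 46 + 68 + 89 + 108 + 157 + 265 = 770 bits.
Saving = 795 − 770 = 25 bits.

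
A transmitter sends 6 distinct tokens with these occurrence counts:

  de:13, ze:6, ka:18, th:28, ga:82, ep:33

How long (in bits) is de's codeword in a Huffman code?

Huffman merges, smallest pair first:
ze(6) + de(13) → 19
ka(18) + 19 → 37
th(28) + ep(33) → 61
37 + 61 → 98
ga(82) + 98 → 180
de sits 4 levels below the root, so its codeword is 4 bits.

4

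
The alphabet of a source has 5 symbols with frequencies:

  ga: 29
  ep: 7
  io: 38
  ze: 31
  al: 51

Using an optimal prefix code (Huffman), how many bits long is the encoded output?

Build the Huffman tree bottom-up:
merge ep(7) and ga(29): 36
merge ze(31) and 36: 67
merge io(38) and al(51): 89
merge 67 and 89: 156
Total encoded bits = sum of merged weights = 36 + 67 + 89 + 156 = 348.

348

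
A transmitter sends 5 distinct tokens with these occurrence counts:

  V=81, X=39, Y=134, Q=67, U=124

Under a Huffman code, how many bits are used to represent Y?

Repeatedly merge the two smallest:
X(39) + Q(67) → 106
V(81) + 106 → 187
U(124) + Y(134) → 258
187 + 258 → 445
The subtree containing Y is merged 2 times, so code length = 2.

2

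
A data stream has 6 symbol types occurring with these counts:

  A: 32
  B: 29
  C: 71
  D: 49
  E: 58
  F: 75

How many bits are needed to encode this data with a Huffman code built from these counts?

796

Merge the two smallest weights repeatedly:
combine B(29), A(32) → 61
combine D(49), E(58) → 107
combine 61, C(71) → 132
combine F(75), 107 → 182
combine 132, 182 → 314
Total encoded bits = sum of merged weights = 61 + 107 + 132 + 182 + 314 = 796.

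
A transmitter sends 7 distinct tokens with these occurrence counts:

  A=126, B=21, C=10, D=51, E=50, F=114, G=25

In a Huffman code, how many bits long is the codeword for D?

Huffman merges, smallest pair first:
merge C(10) and B(21): 31
merge G(25) and 31: 56
merge E(50) and D(51): 101
merge 56 and 101: 157
merge F(114) and A(126): 240
merge 157 and 240: 397
D sits 3 levels below the root, so its codeword is 3 bits.

3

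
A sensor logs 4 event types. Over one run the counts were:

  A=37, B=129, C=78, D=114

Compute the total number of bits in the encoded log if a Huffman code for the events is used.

702

Merge the two smallest weights repeatedly:
A(37) + C(78) → 115
D(114) + 115 → 229
B(129) + 229 → 358
Total encoded bits = sum of merged weights = 115 + 229 + 358 = 702.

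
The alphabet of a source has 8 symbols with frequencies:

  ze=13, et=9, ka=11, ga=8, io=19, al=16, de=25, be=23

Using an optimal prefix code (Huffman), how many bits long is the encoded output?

Merge the two smallest weights repeatedly:
combine ga(8), et(9) → 17
combine ka(11), ze(13) → 24
combine al(16), 17 → 33
combine io(19), be(23) → 42
combine 24, de(25) → 49
combine 33, 42 → 75
combine 49, 75 → 124
The encoded length is the sum of every internal node's weight: 17 + 24 + 33 + 42 + 49 + 75 + 124 = 364 bits.

364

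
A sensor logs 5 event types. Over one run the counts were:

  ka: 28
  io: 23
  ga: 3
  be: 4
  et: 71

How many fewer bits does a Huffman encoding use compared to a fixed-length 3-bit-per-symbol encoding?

Fixed-length: 3 bits × 129 symbols = 387 bits.
Huffman merges:
combine ga(3), be(4) → 7
combine 7, io(23) → 30
combine ka(28), 30 → 58
combine 58, et(71) → 129
Huffman total = 7 + 30 + 58 + 129 = 224 bits.
Saving = 387 − 224 = 163 bits.

163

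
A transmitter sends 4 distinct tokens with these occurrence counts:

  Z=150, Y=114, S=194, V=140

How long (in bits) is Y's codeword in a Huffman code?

2

Build the tree from the bottom:
combine Y(114), V(140) → 254
combine Z(150), S(194) → 344
combine 254, 344 → 598
The subtree containing Y is merged 2 times, so code length = 2.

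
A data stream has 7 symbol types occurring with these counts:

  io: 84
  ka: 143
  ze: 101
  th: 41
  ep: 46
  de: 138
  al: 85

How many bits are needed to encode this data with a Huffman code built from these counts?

Merge the two smallest weights repeatedly:
combine th(41), ep(46) → 87
combine io(84), al(85) → 169
combine 87, ze(101) → 188
combine de(138), ka(143) → 281
combine 169, 188 → 357
combine 281, 357 → 638
Total encoded bits = sum of merged weights = 87 + 169 + 188 + 281 + 357 + 638 = 1720.

1720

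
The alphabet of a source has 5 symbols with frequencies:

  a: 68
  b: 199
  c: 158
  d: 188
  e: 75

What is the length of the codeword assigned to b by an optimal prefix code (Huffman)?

2

Repeatedly merge the two smallest:
combine a(68), e(75) → 143
combine 143, c(158) → 301
combine d(188), b(199) → 387
combine 301, 387 → 688
The subtree containing b is merged 2 times, so code length = 2.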